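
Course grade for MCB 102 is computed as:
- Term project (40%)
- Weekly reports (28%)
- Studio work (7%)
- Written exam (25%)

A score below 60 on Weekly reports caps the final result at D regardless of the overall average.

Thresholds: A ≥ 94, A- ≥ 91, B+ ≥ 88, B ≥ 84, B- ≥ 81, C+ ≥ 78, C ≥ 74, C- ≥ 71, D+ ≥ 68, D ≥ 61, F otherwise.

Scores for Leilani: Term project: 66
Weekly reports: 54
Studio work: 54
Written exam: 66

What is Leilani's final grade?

Weekly reports score 54 < 60: minimum not met.
Weighted total:
  Term project 66 × 0.4 = 26.4
  Weekly reports 54 × 0.28 = 15.12
  Studio work 54 × 0.07 = 3.78
  Written exam 66 × 0.25 = 16.5
Sum = 61.8
61.8 would be D; cap at D applies → D.

D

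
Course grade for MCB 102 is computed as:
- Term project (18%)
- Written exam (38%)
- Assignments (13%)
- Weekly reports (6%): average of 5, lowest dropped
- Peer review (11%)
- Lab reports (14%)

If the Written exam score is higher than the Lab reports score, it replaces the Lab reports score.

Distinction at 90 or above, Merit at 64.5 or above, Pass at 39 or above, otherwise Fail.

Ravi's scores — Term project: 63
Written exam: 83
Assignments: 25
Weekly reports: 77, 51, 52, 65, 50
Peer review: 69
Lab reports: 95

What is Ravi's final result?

Merit

Weekly reports: drop 50 → average of remaining 4 = 245/4 = 61.25
Written exam (83) ≤ Lab reports (95), so Lab reports stays at 95.
Weighted total:
  Term project 63 × 0.18 = 11.34
  Written exam 83 × 0.38 = 31.54
  Assignments 25 × 0.13 = 3.25
  Weekly reports 61.25 × 0.06 = 3.675
  Peer review 69 × 0.11 = 7.59
  Lab reports 95 × 0.14 = 13.3
Sum = 70.695
70.695 is ≥ 64.5 and < 90 → Merit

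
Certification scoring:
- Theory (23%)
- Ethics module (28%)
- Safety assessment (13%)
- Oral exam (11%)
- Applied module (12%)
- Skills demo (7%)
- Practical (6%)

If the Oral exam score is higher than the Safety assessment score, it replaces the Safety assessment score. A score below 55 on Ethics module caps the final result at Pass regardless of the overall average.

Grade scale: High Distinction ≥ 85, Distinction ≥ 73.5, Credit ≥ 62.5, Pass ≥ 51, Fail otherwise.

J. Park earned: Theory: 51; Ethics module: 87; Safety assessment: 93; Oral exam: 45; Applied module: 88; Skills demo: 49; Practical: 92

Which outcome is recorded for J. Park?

Credit

Oral exam (45) ≤ Safety assessment (93), so Safety assessment stays at 93.
Ethics module score 87 ≥ 55: minimum met.
Weighted total:
  Theory 51 × 0.23 = 11.73
  Ethics module 87 × 0.28 = 24.36
  Safety assessment 93 × 0.13 = 12.09
  Oral exam 45 × 0.11 = 4.95
  Applied module 88 × 0.12 = 10.56
  Skills demo 49 × 0.07 = 3.43
  Practical 92 × 0.06 = 5.52
Sum = 72.64
72.64 is ≥ 62.5 and < 73.5 → Credit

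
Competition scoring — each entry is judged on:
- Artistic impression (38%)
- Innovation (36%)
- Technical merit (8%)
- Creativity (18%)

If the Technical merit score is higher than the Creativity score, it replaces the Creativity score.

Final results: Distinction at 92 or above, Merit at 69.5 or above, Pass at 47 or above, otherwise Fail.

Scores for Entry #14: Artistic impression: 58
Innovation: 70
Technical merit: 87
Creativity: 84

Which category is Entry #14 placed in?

Merit

Technical merit (87) > Creativity (84), so Creativity counts as 87.
Weighted total:
  Artistic impression 58 × 0.38 = 22.04
  Innovation 70 × 0.36 = 25.2
  Technical merit 87 × 0.08 = 6.96
  Creativity 87 × 0.18 = 15.66
Sum = 69.86
69.86 is ≥ 69.5 and < 92 → Merit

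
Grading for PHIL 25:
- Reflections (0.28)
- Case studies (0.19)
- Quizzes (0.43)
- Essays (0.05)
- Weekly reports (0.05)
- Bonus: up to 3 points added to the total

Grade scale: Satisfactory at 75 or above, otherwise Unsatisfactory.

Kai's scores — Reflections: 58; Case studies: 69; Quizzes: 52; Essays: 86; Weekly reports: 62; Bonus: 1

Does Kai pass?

Unsatisfactory

Weighted total:
  Reflections 58 × 0.28 = 16.24
  Case studies 69 × 0.19 = 13.11
  Quizzes 52 × 0.43 = 22.36
  Essays 86 × 0.05 = 4.3
  Weekly reports 62 × 0.05 = 3.1
Sum = 59.11
Bonus: 59.11 + 1 = 60.11
60.11 < 75 → Unsatisfactory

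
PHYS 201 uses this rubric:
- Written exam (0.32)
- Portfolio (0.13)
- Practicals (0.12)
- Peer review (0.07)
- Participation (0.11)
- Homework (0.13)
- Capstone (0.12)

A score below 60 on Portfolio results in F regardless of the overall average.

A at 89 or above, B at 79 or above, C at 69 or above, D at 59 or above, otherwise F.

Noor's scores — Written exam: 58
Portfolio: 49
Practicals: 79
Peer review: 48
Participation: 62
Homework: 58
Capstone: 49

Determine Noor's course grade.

Portfolio score 49 < 60: minimum not met.
Weighted total:
  Written exam 58 × 0.32 = 18.56
  Portfolio 49 × 0.13 = 6.37
  Practicals 79 × 0.12 = 9.48
  Peer review 48 × 0.07 = 3.36
  Participation 62 × 0.11 = 6.82
  Homework 58 × 0.13 = 7.54
  Capstone 49 × 0.12 = 5.88
Sum = 58.01
Because the Portfolio minimum was not met, the result is F.

F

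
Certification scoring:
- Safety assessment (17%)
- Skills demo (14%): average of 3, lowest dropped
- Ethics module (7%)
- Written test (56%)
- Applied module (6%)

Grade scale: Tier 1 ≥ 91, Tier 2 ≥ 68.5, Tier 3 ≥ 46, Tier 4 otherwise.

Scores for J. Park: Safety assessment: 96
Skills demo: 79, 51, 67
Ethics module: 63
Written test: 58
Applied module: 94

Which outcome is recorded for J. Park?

Tier 2

Skills demo: drop 51 → average of remaining 2 = 146/2 = 73
Weighted total:
  Safety assessment 96 × 0.17 = 16.32
  Skills demo 73 × 0.14 = 10.22
  Ethics module 63 × 0.07 = 4.41
  Written test 58 × 0.56 = 32.48
  Applied module 94 × 0.06 = 5.64
Sum = 69.07
69.07 is ≥ 68.5 and < 91 → Tier 2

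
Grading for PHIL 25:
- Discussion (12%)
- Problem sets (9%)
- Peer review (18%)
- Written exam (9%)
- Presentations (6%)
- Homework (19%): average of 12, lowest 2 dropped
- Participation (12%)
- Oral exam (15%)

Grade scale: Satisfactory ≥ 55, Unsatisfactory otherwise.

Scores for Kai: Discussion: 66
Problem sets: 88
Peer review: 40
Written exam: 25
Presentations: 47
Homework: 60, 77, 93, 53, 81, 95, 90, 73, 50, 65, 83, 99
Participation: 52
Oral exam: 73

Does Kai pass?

Satisfactory

Homework: drop 50, 53 → average of remaining 10 = 816/10 = 81.6
Weighted total:
  Discussion 66 × 0.12 = 7.92
  Problem sets 88 × 0.09 = 7.92
  Peer review 40 × 0.18 = 7.2
  Written exam 25 × 0.09 = 2.25
  Presentations 47 × 0.06 = 2.82
  Homework 81.6 × 0.19 = 15.504
  Participation 52 × 0.12 = 6.24
  Oral exam 73 × 0.15 = 10.95
Sum = 60.804
60.804 ≥ 55 → Satisfactory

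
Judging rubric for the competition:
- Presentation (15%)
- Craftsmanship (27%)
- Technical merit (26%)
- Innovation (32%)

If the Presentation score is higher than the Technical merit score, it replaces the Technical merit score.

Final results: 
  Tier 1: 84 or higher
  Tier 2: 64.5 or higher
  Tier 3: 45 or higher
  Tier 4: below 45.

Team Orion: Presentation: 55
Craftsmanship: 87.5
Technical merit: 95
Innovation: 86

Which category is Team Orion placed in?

Tier 1

Presentation (55) ≤ Technical merit (95), so Technical merit stays at 95.
Weighted total:
  Presentation 55 × 0.15 = 8.25
  Craftsmanship 87.5 × 0.27 = 23.625
  Technical merit 95 × 0.26 = 24.7
  Innovation 86 × 0.32 = 27.52
Sum = 84.095
84.095 ≥ 84 → Tier 1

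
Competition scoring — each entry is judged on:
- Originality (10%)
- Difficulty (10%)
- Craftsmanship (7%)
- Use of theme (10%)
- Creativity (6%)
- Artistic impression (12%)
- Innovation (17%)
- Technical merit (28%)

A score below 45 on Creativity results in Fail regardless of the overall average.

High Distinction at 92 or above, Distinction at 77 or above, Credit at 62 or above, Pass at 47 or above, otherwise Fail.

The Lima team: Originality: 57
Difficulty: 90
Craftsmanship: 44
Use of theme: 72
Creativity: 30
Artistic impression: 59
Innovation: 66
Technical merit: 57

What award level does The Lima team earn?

Creativity score 30 < 45: minimum not met.
Weighted total:
  Originality 57 × 0.1 = 5.7
  Difficulty 90 × 0.1 = 9
  Craftsmanship 44 × 0.07 = 3.08
  Use of theme 72 × 0.1 = 7.2
  Creativity 30 × 0.06 = 1.8
  Artistic impression 59 × 0.12 = 7.08
  Innovation 66 × 0.17 = 11.22
  Technical merit 57 × 0.28 = 15.96
Sum = 61.04
Because the Creativity minimum was not met, the result is Fail.

Fail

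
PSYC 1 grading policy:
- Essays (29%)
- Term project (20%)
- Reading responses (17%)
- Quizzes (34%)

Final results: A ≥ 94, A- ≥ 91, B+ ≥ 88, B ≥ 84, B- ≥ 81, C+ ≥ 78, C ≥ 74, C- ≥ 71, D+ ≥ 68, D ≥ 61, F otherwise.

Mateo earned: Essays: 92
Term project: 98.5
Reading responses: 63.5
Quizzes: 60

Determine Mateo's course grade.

Weighted total:
  Essays 92 × 0.29 = 26.68
  Term project 98.5 × 0.2 = 19.7
  Reading responses 63.5 × 0.17 = 10.795
  Quizzes 60 × 0.34 = 20.4
Sum = 77.575
77.575 is ≥ 74 and < 78 → C

C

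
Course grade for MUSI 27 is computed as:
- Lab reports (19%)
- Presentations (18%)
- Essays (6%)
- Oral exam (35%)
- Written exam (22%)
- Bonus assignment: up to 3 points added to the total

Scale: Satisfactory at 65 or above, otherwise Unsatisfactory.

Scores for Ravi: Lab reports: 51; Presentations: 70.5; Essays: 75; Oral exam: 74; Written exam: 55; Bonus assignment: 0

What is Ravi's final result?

Unsatisfactory

Weighted total:
  Lab reports 51 × 0.19 = 9.69
  Presentations 70.5 × 0.18 = 12.69
  Essays 75 × 0.06 = 4.5
  Oral exam 74 × 0.35 = 25.9
  Written exam 55 × 0.22 = 12.1
Sum = 64.88
Bonus assignment: 64.88 + 0 = 64.88
64.88 < 65 → Unsatisfactory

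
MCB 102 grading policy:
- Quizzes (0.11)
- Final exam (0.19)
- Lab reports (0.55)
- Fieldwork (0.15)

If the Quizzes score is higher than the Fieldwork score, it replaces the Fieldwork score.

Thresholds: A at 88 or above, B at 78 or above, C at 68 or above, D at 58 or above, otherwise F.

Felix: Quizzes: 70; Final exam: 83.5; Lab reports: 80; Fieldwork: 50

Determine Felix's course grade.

Quizzes (70) > Fieldwork (50), so Fieldwork counts as 70.
Weighted total:
  Quizzes 70 × 0.11 = 7.7
  Final exam 83.5 × 0.19 = 15.865
  Lab reports 80 × 0.55 = 44
  Fieldwork 70 × 0.15 = 10.5
Sum = 78.065
78.065 is ≥ 78 and < 88 → B

B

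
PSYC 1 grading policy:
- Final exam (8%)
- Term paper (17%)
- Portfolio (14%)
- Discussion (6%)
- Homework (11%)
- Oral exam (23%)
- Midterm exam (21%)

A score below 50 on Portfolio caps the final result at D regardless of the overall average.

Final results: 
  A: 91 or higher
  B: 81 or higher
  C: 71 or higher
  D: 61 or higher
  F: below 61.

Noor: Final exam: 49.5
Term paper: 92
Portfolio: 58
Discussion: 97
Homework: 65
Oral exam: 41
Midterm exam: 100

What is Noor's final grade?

C

Portfolio score 58 ≥ 50: minimum met.
Weighted total:
  Final exam 49.5 × 0.08 = 3.96
  Term paper 92 × 0.17 = 15.64
  Portfolio 58 × 0.14 = 8.12
  Discussion 97 × 0.06 = 5.82
  Homework 65 × 0.11 = 7.15
  Oral exam 41 × 0.23 = 9.43
  Midterm exam 100 × 0.21 = 21
Sum = 71.12
71.12 is ≥ 71 and < 81 → C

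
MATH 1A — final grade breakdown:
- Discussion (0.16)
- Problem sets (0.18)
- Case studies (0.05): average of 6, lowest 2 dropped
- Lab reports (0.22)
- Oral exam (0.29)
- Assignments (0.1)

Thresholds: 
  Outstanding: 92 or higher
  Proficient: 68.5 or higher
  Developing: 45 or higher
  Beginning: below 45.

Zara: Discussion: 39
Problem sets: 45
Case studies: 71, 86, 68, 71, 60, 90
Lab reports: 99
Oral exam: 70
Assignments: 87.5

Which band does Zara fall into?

Case studies: drop 60, 68 → average of remaining 4 = 318/4 = 79.5
Weighted total:
  Discussion 39 × 0.16 = 6.24
  Problem sets 45 × 0.18 = 8.1
  Case studies 79.5 × 0.05 = 3.975
  Lab reports 99 × 0.22 = 21.78
  Oral exam 70 × 0.29 = 20.3
  Assignments 87.5 × 0.1 = 8.75
Sum = 69.145
69.145 is ≥ 68.5 and < 92 → Proficient

Proficient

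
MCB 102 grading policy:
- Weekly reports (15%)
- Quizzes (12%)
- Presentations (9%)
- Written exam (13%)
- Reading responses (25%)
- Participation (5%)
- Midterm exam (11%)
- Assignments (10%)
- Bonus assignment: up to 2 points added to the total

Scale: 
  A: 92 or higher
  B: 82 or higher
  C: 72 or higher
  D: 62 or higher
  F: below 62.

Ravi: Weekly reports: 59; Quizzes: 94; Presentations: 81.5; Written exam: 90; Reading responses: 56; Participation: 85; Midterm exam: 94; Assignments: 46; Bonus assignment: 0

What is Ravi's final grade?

Weighted total:
  Weekly reports 59 × 0.15 = 8.85
  Quizzes 94 × 0.12 = 11.28
  Presentations 81.5 × 0.09 = 7.335
  Written exam 90 × 0.13 = 11.7
  Reading responses 56 × 0.25 = 14
  Participation 85 × 0.05 = 4.25
  Midterm exam 94 × 0.11 = 10.34
  Assignments 46 × 0.1 = 4.6
Sum = 72.355
Bonus assignment: 72.355 + 0 = 72.355
72.355 is ≥ 72 and < 82 → C

C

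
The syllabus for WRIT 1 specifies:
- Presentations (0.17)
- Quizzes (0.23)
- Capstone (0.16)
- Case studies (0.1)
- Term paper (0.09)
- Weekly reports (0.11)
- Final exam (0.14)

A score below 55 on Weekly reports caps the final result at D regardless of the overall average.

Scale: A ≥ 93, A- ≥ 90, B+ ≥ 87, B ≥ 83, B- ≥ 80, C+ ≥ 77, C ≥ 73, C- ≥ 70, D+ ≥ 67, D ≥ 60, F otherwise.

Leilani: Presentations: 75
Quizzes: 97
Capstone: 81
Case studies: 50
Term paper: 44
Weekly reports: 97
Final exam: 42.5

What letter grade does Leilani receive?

Weekly reports score 97 ≥ 55: minimum met.
Weighted total:
  Presentations 75 × 0.17 = 12.75
  Quizzes 97 × 0.23 = 22.31
  Capstone 81 × 0.16 = 12.96
  Case studies 50 × 0.1 = 5
  Term paper 44 × 0.09 = 3.96
  Weekly reports 97 × 0.11 = 10.67
  Final exam 42.5 × 0.14 = 5.95
Sum = 73.6
73.6 is ≥ 73 and < 77 → C

C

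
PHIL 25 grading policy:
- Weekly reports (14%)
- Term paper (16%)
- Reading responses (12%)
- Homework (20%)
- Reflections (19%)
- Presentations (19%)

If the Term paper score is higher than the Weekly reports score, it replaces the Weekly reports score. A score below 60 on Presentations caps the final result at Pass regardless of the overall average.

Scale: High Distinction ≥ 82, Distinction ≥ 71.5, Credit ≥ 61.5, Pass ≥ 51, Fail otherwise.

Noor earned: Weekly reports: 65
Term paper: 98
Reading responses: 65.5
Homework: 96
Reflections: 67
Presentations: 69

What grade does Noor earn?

Term paper (98) > Weekly reports (65), so Weekly reports counts as 98.
Presentations score 69 ≥ 60: minimum met.
Weighted total:
  Weekly reports 98 × 0.14 = 13.72
  Term paper 98 × 0.16 = 15.68
  Reading responses 65.5 × 0.12 = 7.86
  Homework 96 × 0.2 = 19.2
  Reflections 67 × 0.19 = 12.73
  Presentations 69 × 0.19 = 13.11
Sum = 82.3
82.3 ≥ 82 → High Distinction

High Distinction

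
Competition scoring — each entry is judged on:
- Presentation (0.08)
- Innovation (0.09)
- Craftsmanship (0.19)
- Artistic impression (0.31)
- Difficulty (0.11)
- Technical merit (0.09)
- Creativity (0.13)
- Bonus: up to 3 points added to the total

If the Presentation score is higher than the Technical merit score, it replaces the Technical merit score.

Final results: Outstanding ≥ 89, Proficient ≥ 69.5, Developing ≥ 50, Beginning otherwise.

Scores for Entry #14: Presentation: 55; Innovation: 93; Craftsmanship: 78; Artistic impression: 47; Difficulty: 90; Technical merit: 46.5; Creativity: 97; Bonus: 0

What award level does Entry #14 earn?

Presentation (55) > Technical merit (46.5), so Technical merit counts as 55.
Weighted total:
  Presentation 55 × 0.08 = 4.4
  Innovation 93 × 0.09 = 8.37
  Craftsmanship 78 × 0.19 = 14.82
  Artistic impression 47 × 0.31 = 14.57
  Difficulty 90 × 0.11 = 9.9
  Technical merit 55 × 0.09 = 4.95
  Creativity 97 × 0.13 = 12.61
Sum = 69.62
Bonus: 69.62 + 0 = 69.62
69.62 is ≥ 69.5 and < 89 → Proficient

Proficient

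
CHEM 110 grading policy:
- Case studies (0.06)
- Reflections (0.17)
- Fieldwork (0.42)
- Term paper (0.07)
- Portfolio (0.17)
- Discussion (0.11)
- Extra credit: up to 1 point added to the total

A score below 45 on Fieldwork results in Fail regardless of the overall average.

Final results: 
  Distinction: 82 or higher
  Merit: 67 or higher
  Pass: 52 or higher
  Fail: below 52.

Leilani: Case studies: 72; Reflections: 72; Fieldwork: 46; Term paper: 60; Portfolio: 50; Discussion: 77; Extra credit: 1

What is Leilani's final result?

Pass

Fieldwork score 46 ≥ 45: minimum met.
Weighted total:
  Case studies 72 × 0.06 = 4.32
  Reflections 72 × 0.17 = 12.24
  Fieldwork 46 × 0.42 = 19.32
  Term paper 60 × 0.07 = 4.2
  Portfolio 50 × 0.17 = 8.5
  Discussion 77 × 0.11 = 8.47
Sum = 57.05
Extra credit: 57.05 + 1 = 58.05
58.05 is ≥ 52 and < 67 → Pass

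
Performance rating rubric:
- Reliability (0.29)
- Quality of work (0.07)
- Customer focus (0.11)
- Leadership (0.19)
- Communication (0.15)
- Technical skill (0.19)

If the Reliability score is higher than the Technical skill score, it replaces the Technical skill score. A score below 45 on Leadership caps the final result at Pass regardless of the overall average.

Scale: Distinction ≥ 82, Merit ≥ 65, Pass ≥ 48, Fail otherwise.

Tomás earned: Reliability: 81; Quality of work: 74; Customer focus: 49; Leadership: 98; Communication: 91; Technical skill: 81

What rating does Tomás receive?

Reliability (81) ≤ Technical skill (81), so Technical skill stays at 81.
Leadership score 98 ≥ 45: minimum met.
Weighted total:
  Reliability 81 × 0.29 = 23.49
  Quality of work 74 × 0.07 = 5.18
  Customer focus 49 × 0.11 = 5.39
  Leadership 98 × 0.19 = 18.62
  Communication 91 × 0.15 = 13.65
  Technical skill 81 × 0.19 = 15.39
Sum = 81.72
81.72 is ≥ 65 and < 82 → Merit

Merit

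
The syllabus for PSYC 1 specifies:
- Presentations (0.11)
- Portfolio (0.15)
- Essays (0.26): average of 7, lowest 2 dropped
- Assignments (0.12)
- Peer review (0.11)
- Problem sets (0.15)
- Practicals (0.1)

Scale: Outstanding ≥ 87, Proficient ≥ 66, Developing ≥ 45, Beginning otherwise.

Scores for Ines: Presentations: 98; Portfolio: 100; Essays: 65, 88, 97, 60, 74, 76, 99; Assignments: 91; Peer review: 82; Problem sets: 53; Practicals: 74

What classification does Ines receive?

Essays: drop 60, 65 → average of remaining 5 = 434/5 = 86.8
Weighted total:
  Presentations 98 × 0.11 = 10.78
  Portfolio 100 × 0.15 = 15
  Essays 86.8 × 0.26 = 22.568
  Assignments 91 × 0.12 = 10.92
  Peer review 82 × 0.11 = 9.02
  Problem sets 53 × 0.15 = 7.95
  Practicals 74 × 0.1 = 7.4
Sum = 83.638
83.638 is ≥ 66 and < 87 → Proficient

Proficient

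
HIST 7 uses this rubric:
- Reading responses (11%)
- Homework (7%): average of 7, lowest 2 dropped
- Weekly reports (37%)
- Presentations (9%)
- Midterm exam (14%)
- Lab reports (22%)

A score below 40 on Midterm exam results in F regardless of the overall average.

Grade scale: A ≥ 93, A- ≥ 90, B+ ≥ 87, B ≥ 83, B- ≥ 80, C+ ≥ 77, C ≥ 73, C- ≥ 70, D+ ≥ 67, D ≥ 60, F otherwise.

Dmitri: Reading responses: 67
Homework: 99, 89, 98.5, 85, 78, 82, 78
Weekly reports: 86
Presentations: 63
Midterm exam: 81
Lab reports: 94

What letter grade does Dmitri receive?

Homework: drop 78, 78 → average of remaining 5 = 453.5/5 = 90.7
Midterm exam score 81 ≥ 40: minimum met.
Weighted total:
  Reading responses 67 × 0.11 = 7.37
  Homework 90.7 × 0.07 = 6.349
  Weekly reports 86 × 0.37 = 31.82
  Presentations 63 × 0.09 = 5.67
  Midterm exam 81 × 0.14 = 11.34
  Lab reports 94 × 0.22 = 20.68
Sum = 83.229
83.229 is ≥ 83 and < 87 → B

B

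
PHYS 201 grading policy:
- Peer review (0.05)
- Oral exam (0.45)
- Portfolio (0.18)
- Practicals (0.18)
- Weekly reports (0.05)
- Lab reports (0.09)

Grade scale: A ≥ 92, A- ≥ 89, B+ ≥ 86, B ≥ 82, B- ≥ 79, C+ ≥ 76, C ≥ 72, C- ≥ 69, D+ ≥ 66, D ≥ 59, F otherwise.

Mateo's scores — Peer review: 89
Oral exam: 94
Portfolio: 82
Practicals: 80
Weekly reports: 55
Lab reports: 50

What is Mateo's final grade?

B

Weighted total:
  Peer review 89 × 0.05 = 4.45
  Oral exam 94 × 0.45 = 42.3
  Portfolio 82 × 0.18 = 14.76
  Practicals 80 × 0.18 = 14.4
  Weekly reports 55 × 0.05 = 2.75
  Lab reports 50 × 0.09 = 4.5
Sum = 83.16
83.16 is ≥ 82 and < 86 → B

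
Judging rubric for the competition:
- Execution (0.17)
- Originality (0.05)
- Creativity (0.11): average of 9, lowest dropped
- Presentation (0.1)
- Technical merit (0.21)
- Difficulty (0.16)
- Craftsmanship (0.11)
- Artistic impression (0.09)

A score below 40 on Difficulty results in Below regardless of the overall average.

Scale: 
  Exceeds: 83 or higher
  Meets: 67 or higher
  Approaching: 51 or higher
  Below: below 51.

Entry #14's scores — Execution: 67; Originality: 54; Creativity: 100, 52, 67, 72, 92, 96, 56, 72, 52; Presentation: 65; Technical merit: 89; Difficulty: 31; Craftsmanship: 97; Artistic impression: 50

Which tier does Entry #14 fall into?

Creativity: drop 52 → average of remaining 8 = 607/8 = 75.875
Difficulty score 31 < 40: minimum not met.
Weighted total:
  Execution 67 × 0.17 = 11.39
  Originality 54 × 0.05 = 2.7
  Creativity 75.875 × 0.11 = 8.34625
  Presentation 65 × 0.1 = 6.5
  Technical merit 89 × 0.21 = 18.69
  Difficulty 31 × 0.16 = 4.96
  Craftsmanship 97 × 0.11 = 10.67
  Artistic impression 50 × 0.09 = 4.5
Sum = 67.75625
Because the Difficulty minimum was not met, the result is Below.

Below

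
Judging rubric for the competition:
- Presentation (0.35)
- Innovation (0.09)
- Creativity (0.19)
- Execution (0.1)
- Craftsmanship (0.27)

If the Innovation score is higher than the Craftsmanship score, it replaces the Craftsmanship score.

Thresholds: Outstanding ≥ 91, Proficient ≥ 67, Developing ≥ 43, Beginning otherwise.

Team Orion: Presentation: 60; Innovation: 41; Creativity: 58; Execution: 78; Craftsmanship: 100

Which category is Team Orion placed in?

Innovation (41) ≤ Craftsmanship (100), so Craftsmanship stays at 100.
Weighted total:
  Presentation 60 × 0.35 = 21
  Innovation 41 × 0.09 = 3.69
  Creativity 58 × 0.19 = 11.02
  Execution 78 × 0.1 = 7.8
  Craftsmanship 100 × 0.27 = 27
Sum = 70.51
70.51 is ≥ 67 and < 91 → Proficient

Proficient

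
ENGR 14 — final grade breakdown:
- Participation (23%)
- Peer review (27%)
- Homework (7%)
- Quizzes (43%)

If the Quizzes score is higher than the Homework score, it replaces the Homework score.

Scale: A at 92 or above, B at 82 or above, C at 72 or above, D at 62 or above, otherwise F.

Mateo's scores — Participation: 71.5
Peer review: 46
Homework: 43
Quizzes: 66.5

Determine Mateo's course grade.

Quizzes (66.5) > Homework (43), so Homework counts as 66.5.
Weighted total:
  Participation 71.5 × 0.23 = 16.445
  Peer review 46 × 0.27 = 12.42
  Homework 66.5 × 0.07 = 4.655
  Quizzes 66.5 × 0.43 = 28.595
Sum = 62.115
62.115 is ≥ 62 and < 72 → D

D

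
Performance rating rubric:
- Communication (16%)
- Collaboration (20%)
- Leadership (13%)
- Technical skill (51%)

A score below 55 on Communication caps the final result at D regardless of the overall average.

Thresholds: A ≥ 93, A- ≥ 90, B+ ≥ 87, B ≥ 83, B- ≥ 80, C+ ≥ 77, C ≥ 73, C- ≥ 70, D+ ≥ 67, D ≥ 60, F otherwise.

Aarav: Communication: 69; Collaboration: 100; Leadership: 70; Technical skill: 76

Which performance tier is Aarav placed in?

C+

Communication score 69 ≥ 55: minimum met.
Weighted total:
  Communication 69 × 0.16 = 11.04
  Collaboration 100 × 0.2 = 20
  Leadership 70 × 0.13 = 9.1
  Technical skill 76 × 0.51 = 38.76
Sum = 78.9
78.9 is ≥ 77 and < 80 → C+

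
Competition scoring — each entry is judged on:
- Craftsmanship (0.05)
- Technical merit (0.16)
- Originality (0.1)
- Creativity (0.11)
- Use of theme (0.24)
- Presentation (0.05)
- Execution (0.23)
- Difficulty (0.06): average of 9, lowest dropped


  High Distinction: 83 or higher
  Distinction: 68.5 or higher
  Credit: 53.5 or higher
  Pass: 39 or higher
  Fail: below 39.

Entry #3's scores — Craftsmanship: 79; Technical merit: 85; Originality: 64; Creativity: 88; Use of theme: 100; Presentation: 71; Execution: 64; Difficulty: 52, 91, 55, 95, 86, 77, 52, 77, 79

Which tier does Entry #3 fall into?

Difficulty: drop 52 → average of remaining 8 = 612/8 = 76.5
Weighted total:
  Craftsmanship 79 × 0.05 = 3.95
  Technical merit 85 × 0.16 = 13.6
  Originality 64 × 0.1 = 6.4
  Creativity 88 × 0.11 = 9.68
  Use of theme 100 × 0.24 = 24
  Presentation 71 × 0.05 = 3.55
  Execution 64 × 0.23 = 14.72
  Difficulty 76.5 × 0.06 = 4.59
Sum = 80.49
80.49 is ≥ 68.5 and < 83 → Distinction

Distinction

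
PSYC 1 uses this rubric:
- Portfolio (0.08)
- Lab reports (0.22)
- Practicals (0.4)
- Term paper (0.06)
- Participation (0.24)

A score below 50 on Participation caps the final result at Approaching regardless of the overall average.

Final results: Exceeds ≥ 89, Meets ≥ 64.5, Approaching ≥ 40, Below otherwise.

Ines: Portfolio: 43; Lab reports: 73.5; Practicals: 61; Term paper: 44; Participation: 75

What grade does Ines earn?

Meets

Participation score 75 ≥ 50: minimum met.
Weighted total:
  Portfolio 43 × 0.08 = 3.44
  Lab reports 73.5 × 0.22 = 16.17
  Practicals 61 × 0.4 = 24.4
  Term paper 44 × 0.06 = 2.64
  Participation 75 × 0.24 = 18
Sum = 64.65
64.65 is ≥ 64.5 and < 89 → Meets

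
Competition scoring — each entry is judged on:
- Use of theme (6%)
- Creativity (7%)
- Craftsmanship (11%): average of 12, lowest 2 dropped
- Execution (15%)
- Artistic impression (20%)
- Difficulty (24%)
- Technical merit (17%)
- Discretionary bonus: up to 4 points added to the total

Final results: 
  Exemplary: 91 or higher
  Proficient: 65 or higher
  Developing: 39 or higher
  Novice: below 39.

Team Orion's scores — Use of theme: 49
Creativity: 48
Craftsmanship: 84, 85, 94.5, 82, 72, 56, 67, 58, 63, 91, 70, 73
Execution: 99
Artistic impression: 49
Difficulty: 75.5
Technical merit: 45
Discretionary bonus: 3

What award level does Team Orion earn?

Proficient

Craftsmanship: drop 56, 58 → average of remaining 10 = 781.5/10 = 78.15
Weighted total:
  Use of theme 49 × 0.06 = 2.94
  Creativity 48 × 0.07 = 3.36
  Craftsmanship 78.15 × 0.11 = 8.5965
  Execution 99 × 0.15 = 14.85
  Artistic impression 49 × 0.2 = 9.8
  Difficulty 75.5 × 0.24 = 18.12
  Technical merit 45 × 0.17 = 7.65
Sum = 65.3165
Discretionary bonus: 65.3165 + 3 = 68.3165
68.3165 is ≥ 65 and < 91 → Proficient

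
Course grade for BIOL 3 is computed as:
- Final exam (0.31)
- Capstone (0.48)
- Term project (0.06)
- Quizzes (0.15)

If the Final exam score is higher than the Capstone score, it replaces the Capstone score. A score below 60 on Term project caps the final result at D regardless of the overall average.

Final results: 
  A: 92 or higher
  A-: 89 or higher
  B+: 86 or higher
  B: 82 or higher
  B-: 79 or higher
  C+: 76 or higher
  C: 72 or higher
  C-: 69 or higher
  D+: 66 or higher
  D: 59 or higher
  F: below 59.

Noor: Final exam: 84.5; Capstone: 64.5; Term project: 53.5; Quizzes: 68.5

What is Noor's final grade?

D

Final exam (84.5) > Capstone (64.5), so Capstone counts as 84.5.
Term project score 53.5 < 60: minimum not met.
Weighted total:
  Final exam 84.5 × 0.31 = 26.195
  Capstone 84.5 × 0.48 = 40.56
  Term project 53.5 × 0.06 = 3.21
  Quizzes 68.5 × 0.15 = 10.275
Sum = 80.24
80.24 would be B-; cap at D applies → D.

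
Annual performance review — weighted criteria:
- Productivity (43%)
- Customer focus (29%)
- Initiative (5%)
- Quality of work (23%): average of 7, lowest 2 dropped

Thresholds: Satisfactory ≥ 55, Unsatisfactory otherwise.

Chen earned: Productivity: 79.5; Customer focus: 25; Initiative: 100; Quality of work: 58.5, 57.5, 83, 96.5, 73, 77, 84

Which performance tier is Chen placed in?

Satisfactory

Quality of work: drop 57.5, 58.5 → average of remaining 5 = 413.5/5 = 82.7
Weighted total:
  Productivity 79.5 × 0.43 = 34.185
  Customer focus 25 × 0.29 = 7.25
  Initiative 100 × 0.05 = 5
  Quality of work 82.7 × 0.23 = 19.021
Sum = 65.456
65.456 ≥ 55 → Satisfactory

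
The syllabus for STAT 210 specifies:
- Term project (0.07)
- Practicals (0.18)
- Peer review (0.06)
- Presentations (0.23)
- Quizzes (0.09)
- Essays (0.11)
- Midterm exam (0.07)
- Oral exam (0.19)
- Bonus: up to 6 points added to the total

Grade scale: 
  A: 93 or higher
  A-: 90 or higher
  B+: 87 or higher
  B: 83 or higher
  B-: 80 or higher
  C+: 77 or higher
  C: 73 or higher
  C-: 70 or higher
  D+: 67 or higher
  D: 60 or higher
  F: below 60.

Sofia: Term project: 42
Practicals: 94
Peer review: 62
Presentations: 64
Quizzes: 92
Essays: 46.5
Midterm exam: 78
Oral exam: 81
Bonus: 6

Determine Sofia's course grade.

C+

Weighted total:
  Term project 42 × 0.07 = 2.94
  Practicals 94 × 0.18 = 16.92
  Peer review 62 × 0.06 = 3.72
  Presentations 64 × 0.23 = 14.72
  Quizzes 92 × 0.09 = 8.28
  Essays 46.5 × 0.11 = 5.115
  Midterm exam 78 × 0.07 = 5.46
  Oral exam 81 × 0.19 = 15.39
Sum = 72.545
Bonus: 72.545 + 6 = 78.545
78.545 is ≥ 77 and < 80 → C+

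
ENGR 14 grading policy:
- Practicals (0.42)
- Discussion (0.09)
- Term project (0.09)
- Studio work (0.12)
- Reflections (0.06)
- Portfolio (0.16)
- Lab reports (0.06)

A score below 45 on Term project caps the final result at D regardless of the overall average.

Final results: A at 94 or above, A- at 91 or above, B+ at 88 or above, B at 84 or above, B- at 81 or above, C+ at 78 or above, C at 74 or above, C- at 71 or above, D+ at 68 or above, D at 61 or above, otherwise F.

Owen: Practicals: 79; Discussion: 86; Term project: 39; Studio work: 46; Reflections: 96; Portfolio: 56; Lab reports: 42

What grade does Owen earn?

D

Term project score 39 < 45: minimum not met.
Weighted total:
  Practicals 79 × 0.42 = 33.18
  Discussion 86 × 0.09 = 7.74
  Term project 39 × 0.09 = 3.51
  Studio work 46 × 0.12 = 5.52
  Reflections 96 × 0.06 = 5.76
  Portfolio 56 × 0.16 = 8.96
  Lab reports 42 × 0.06 = 2.52
Sum = 67.19
67.19 would be D; cap at D applies → D.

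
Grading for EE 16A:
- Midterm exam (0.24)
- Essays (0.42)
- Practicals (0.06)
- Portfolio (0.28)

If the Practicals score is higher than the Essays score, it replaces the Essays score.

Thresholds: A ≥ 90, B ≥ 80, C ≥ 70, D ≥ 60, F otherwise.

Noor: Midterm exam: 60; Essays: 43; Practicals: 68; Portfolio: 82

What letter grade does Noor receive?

C

Practicals (68) > Essays (43), so Essays counts as 68.
Weighted total:
  Midterm exam 60 × 0.24 = 14.4
  Essays 68 × 0.42 = 28.56
  Practicals 68 × 0.06 = 4.08
  Portfolio 82 × 0.28 = 22.96
Sum = 70
70 is ≥ 70 and < 80 → C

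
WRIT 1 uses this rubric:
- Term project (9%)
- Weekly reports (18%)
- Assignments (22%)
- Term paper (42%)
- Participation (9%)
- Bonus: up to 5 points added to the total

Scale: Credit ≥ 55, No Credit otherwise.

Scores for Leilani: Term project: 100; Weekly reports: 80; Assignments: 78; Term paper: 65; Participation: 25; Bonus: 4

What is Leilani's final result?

Weighted total:
  Term project 100 × 0.09 = 9
  Weekly reports 80 × 0.18 = 14.4
  Assignments 78 × 0.22 = 17.16
  Term paper 65 × 0.42 = 27.3
  Participation 25 × 0.09 = 2.25
Sum = 70.11
Bonus: 70.11 + 4 = 74.11
74.11 ≥ 55 → Credit

Credit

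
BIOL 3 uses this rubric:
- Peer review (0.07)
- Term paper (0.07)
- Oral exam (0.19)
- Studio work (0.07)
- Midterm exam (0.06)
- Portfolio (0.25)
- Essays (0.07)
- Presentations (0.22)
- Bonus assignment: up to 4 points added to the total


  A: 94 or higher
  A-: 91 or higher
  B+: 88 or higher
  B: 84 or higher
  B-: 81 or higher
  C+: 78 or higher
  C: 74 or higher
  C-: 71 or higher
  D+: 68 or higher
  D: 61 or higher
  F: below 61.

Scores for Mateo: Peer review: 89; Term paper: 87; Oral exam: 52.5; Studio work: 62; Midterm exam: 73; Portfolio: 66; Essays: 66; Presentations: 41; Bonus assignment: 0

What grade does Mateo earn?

Weighted total:
  Peer review 89 × 0.07 = 6.23
  Term paper 87 × 0.07 = 6.09
  Oral exam 52.5 × 0.19 = 9.975
  Studio work 62 × 0.07 = 4.34
  Midterm exam 73 × 0.06 = 4.38
  Portfolio 66 × 0.25 = 16.5
  Essays 66 × 0.07 = 4.62
  Presentations 41 × 0.22 = 9.02
Sum = 61.155
Bonus assignment: 61.155 + 0 = 61.155
61.155 is ≥ 61 and < 68 → D

D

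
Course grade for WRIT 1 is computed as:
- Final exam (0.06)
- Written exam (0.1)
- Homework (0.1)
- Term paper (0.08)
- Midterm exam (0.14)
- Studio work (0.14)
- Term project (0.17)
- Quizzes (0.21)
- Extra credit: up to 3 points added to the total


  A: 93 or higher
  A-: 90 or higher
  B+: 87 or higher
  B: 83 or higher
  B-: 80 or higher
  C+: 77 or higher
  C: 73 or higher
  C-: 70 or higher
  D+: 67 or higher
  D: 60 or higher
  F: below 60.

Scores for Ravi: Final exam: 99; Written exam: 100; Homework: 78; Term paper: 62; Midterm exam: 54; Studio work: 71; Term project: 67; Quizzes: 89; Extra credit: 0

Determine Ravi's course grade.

Weighted total:
  Final exam 99 × 0.06 = 5.94
  Written exam 100 × 0.1 = 10
  Homework 78 × 0.1 = 7.8
  Term paper 62 × 0.08 = 4.96
  Midterm exam 54 × 0.14 = 7.56
  Studio work 71 × 0.14 = 9.94
  Term project 67 × 0.17 = 11.39
  Quizzes 89 × 0.21 = 18.69
Sum = 76.28
Extra credit: 76.28 + 0 = 76.28
76.28 is ≥ 73 and < 77 → C

C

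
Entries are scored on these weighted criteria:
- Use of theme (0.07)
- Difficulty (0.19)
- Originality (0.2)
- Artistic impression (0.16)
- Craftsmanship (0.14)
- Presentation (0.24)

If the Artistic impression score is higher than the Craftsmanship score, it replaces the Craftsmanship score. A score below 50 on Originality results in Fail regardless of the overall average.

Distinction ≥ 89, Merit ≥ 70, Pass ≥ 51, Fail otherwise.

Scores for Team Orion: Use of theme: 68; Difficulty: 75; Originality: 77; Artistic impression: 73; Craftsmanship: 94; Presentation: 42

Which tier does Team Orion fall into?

Pass

Artistic impression (73) ≤ Craftsmanship (94), so Craftsmanship stays at 94.
Originality score 77 ≥ 50: minimum met.
Weighted total:
  Use of theme 68 × 0.07 = 4.76
  Difficulty 75 × 0.19 = 14.25
  Originality 77 × 0.2 = 15.4
  Artistic impression 73 × 0.16 = 11.68
  Craftsmanship 94 × 0.14 = 13.16
  Presentation 42 × 0.24 = 10.08
Sum = 69.33
69.33 is ≥ 51 and < 70 → Pass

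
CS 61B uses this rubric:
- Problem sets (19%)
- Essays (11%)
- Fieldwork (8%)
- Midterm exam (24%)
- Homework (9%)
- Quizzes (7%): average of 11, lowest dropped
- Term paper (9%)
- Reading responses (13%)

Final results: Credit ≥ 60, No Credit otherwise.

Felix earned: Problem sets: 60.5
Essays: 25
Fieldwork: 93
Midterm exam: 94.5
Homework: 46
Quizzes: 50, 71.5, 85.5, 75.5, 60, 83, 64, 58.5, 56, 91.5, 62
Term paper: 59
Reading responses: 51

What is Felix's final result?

Credit

Quizzes: drop 50 → average of remaining 10 = 707.5/10 = 70.75
Weighted total:
  Problem sets 60.5 × 0.19 = 11.495
  Essays 25 × 0.11 = 2.75
  Fieldwork 93 × 0.08 = 7.44
  Midterm exam 94.5 × 0.24 = 22.68
  Homework 46 × 0.09 = 4.14
  Quizzes 70.75 × 0.07 = 4.9525
  Term paper 59 × 0.09 = 5.31
  Reading responses 51 × 0.13 = 6.63
Sum = 65.3975
65.3975 ≥ 60 → Credit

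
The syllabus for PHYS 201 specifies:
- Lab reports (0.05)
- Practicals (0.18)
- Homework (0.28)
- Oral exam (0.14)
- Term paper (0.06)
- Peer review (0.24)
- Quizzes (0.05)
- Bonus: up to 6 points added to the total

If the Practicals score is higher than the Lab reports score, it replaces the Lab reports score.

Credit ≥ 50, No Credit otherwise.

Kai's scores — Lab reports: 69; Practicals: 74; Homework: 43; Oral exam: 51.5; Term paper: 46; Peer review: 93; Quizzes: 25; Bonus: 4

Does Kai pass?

Credit

Practicals (74) > Lab reports (69), so Lab reports counts as 74.
Weighted total:
  Lab reports 74 × 0.05 = 3.7
  Practicals 74 × 0.18 = 13.32
  Homework 43 × 0.28 = 12.04
  Oral exam 51.5 × 0.14 = 7.21
  Term paper 46 × 0.06 = 2.76
  Peer review 93 × 0.24 = 22.32
  Quizzes 25 × 0.05 = 1.25
Sum = 62.6
Bonus: 62.6 + 4 = 66.6
66.6 ≥ 50 → Credit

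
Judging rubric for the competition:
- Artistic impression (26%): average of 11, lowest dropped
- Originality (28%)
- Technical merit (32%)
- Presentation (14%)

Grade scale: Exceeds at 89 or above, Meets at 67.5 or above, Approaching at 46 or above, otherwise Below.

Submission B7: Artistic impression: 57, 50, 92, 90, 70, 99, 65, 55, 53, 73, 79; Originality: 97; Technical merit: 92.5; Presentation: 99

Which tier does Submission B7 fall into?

Exceeds

Artistic impression: drop 50 → average of remaining 10 = 733/10 = 73.3
Weighted total:
  Artistic impression 73.3 × 0.26 = 19.058
  Originality 97 × 0.28 = 27.16
  Technical merit 92.5 × 0.32 = 29.6
  Presentation 99 × 0.14 = 13.86
Sum = 89.678
89.678 ≥ 89 → Exceeds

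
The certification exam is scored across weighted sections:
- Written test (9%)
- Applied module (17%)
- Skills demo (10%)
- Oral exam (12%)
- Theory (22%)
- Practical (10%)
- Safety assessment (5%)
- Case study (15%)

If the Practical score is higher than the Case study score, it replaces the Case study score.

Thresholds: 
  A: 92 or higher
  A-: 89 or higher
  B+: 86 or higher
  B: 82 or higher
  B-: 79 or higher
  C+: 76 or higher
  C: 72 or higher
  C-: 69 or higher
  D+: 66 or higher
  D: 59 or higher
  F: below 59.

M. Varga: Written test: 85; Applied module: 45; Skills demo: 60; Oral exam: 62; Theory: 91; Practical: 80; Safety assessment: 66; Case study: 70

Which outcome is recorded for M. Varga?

C

Practical (80) > Case study (70), so Case study counts as 80.
Weighted total:
  Written test 85 × 0.09 = 7.65
  Applied module 45 × 0.17 = 7.65
  Skills demo 60 × 0.1 = 6
  Oral exam 62 × 0.12 = 7.44
  Theory 91 × 0.22 = 20.02
  Practical 80 × 0.1 = 8
  Safety assessment 66 × 0.05 = 3.3
  Case study 80 × 0.15 = 12
Sum = 72.06
72.06 is ≥ 72 and < 76 → C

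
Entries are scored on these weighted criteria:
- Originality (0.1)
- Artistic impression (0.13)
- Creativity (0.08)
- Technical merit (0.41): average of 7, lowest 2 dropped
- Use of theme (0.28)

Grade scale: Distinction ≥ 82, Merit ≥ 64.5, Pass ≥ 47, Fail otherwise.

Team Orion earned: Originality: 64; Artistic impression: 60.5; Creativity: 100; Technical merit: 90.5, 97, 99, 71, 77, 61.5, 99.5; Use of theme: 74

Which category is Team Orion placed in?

Technical merit: drop 61.5, 71 → average of remaining 5 = 463/5 = 92.6
Weighted total:
  Originality 64 × 0.1 = 6.4
  Artistic impression 60.5 × 0.13 = 7.865
  Creativity 100 × 0.08 = 8
  Technical merit 92.6 × 0.41 = 37.966
  Use of theme 74 × 0.28 = 20.72
Sum = 80.951
80.951 is ≥ 64.5 and < 82 → Merit

Merit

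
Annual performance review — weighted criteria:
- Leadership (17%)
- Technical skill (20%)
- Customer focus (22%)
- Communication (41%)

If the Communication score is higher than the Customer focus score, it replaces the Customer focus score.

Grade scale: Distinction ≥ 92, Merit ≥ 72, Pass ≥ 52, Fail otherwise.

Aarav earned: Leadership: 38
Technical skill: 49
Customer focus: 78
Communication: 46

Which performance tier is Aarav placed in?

Communication (46) ≤ Customer focus (78), so Customer focus stays at 78.
Weighted total:
  Leadership 38 × 0.17 = 6.46
  Technical skill 49 × 0.2 = 9.8
  Customer focus 78 × 0.22 = 17.16
  Communication 46 × 0.41 = 18.86
Sum = 52.28
52.28 is ≥ 52 and < 72 → Pass

Pass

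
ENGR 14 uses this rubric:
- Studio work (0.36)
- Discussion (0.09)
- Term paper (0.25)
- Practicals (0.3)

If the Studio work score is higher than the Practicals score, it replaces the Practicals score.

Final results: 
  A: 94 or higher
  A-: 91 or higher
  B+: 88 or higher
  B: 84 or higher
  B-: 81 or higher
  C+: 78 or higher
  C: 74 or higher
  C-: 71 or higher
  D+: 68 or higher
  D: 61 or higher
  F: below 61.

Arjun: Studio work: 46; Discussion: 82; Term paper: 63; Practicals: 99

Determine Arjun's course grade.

Studio work (46) ≤ Practicals (99), so Practicals stays at 99.
Weighted total:
  Studio work 46 × 0.36 = 16.56
  Discussion 82 × 0.09 = 7.38
  Term paper 63 × 0.25 = 15.75
  Practicals 99 × 0.3 = 29.7
Sum = 69.39
69.39 is ≥ 68 and < 71 → D+

D+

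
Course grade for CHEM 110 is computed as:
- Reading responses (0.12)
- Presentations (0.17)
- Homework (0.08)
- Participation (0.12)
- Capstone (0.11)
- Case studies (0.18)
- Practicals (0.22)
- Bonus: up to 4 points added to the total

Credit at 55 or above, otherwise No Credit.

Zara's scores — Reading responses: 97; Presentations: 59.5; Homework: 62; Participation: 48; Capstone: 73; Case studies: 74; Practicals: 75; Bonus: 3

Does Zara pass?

Weighted total:
  Reading responses 97 × 0.12 = 11.64
  Presentations 59.5 × 0.17 = 10.115
  Homework 62 × 0.08 = 4.96
  Participation 48 × 0.12 = 5.76
  Capstone 73 × 0.11 = 8.03
  Case studies 74 × 0.18 = 13.32
  Practicals 75 × 0.22 = 16.5
Sum = 70.325
Bonus: 70.325 + 3 = 73.325
73.325 ≥ 55 → Credit

Credit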